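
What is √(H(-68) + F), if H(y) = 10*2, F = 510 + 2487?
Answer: √3017 ≈ 54.927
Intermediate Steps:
F = 2997
H(y) = 20
√(H(-68) + F) = √(20 + 2997) = √3017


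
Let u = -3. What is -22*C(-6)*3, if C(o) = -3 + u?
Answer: 396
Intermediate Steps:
C(o) = -6 (C(o) = -3 - 3 = -6)
-22*C(-6)*3 = -22*(-6)*3 = 132*3 = 396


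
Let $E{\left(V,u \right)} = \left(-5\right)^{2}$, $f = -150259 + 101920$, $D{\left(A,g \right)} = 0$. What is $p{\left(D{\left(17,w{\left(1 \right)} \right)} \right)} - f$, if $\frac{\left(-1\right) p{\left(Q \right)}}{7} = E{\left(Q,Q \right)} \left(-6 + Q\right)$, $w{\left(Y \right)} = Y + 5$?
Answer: $49389$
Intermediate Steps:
$w{\left(Y \right)} = 5 + Y$
$f = -48339$
$E{\left(V,u \right)} = 25$
$p{\left(Q \right)} = 1050 - 175 Q$ ($p{\left(Q \right)} = - 7 \cdot 25 \left(-6 + Q\right) = - 7 \left(-150 + 25 Q\right) = 1050 - 175 Q$)
$p{\left(D{\left(17,w{\left(1 \right)} \right)} \right)} - f = \left(1050 - 0\right) - -48339 = \left(1050 + 0\right) + 48339 = 1050 + 48339 = 49389$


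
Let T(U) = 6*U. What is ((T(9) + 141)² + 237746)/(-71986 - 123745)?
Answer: -275771/195731 ≈ -1.4089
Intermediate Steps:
((T(9) + 141)² + 237746)/(-71986 - 123745) = ((6*9 + 141)² + 237746)/(-71986 - 123745) = ((54 + 141)² + 237746)/(-195731) = (195² + 237746)*(-1/195731) = (38025 + 237746)*(-1/195731) = 275771*(-1/195731) = -275771/195731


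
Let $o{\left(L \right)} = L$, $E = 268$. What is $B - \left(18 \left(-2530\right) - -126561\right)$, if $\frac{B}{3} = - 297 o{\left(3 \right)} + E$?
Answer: $-82890$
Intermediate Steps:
$B = -1869$ ($B = 3 \left(\left(-297\right) 3 + 268\right) = 3 \left(-891 + 268\right) = 3 \left(-623\right) = -1869$)
$B - \left(18 \left(-2530\right) - -126561\right) = -1869 - \left(18 \left(-2530\right) - -126561\right) = -1869 - \left(-45540 + 126561\right) = -1869 - 81021 = -82890$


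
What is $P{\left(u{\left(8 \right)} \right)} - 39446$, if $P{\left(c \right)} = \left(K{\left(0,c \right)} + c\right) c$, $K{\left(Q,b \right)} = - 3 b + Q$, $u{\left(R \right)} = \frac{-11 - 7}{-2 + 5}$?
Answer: $-39518$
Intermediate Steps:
$u{\left(R \right)} = -6$ ($u{\left(R \right)} = - \frac{18}{3} = \left(-18\right) \frac{1}{3} = -6$)
$K{\left(Q,b \right)} = Q - 3 b$
$P{\left(c \right)} = - 2 c^{2}$ ($P{\left(c \right)} = \left(\left(0 - 3 c\right) + c\right) c = \left(- 3 c + c\right) c = - 2 c c = - 2 c^{2}$)
$P{\left(u{\left(8 \right)} \right)} - 39446 = - 2 \left(-6\right)^{2} - 39446 = \left(-2\right) 36 - 39446 = -72 - 39446 = -39518$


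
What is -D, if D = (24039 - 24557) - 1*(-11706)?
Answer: -11188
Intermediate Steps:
D = 11188 (D = -518 + 11706 = 11188)
-D = -1*11188 = -11188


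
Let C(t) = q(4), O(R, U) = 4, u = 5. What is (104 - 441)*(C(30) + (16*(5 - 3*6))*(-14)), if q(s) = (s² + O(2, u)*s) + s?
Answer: -993476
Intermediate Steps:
q(s) = s² + 5*s (q(s) = (s² + 4*s) + s = s² + 5*s)
C(t) = 36 (C(t) = 4*(5 + 4) = 4*9 = 36)
(104 - 441)*(C(30) + (16*(5 - 3*6))*(-14)) = (104 - 441)*(36 + (16*(5 - 3*6))*(-14)) = -337*(36 + (16*(5 - 18))*(-14)) = -337*(36 + (16*(-13))*(-14)) = -337*(36 - 208*(-14)) = -337*(36 + 2912) = -337*2948 = -993476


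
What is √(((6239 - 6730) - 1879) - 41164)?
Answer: I*√43534 ≈ 208.65*I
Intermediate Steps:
√(((6239 - 6730) - 1879) - 41164) = √((-491 - 1879) - 41164) = √(-2370 - 41164) = √(-43534) = I*√43534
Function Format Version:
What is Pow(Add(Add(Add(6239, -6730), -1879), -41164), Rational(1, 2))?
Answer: Mul(I, Pow(43534, Rational(1, 2))) ≈ Mul(208.65, I)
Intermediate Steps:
Pow(Add(Add(Add(6239, -6730), -1879), -41164), Rational(1, 2)) = Pow(Add(Add(-491, -1879), -41164), Rational(1, 2)) = Pow(Add(-2370, -41164), Rational(1, 2)) = Pow(-43534, Rational(1, 2)) = Mul(I, Pow(43534, Rational(1, 2)))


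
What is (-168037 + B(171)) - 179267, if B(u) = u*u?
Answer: -318063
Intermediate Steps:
B(u) = u**2
(-168037 + B(171)) - 179267 = (-168037 + 171**2) - 179267 = (-168037 + 29241) - 179267 = -138796 - 179267 = -318063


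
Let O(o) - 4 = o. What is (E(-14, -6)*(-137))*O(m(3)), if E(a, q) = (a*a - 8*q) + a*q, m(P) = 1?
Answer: -224680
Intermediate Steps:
E(a, q) = a² - 8*q + a*q (E(a, q) = (a² - 8*q) + a*q = a² - 8*q + a*q)
O(o) = 4 + o
(E(-14, -6)*(-137))*O(m(3)) = (((-14)² - 8*(-6) - 14*(-6))*(-137))*(4 + 1) = ((196 + 48 + 84)*(-137))*5 = (328*(-137))*5 = -44936*5 = -224680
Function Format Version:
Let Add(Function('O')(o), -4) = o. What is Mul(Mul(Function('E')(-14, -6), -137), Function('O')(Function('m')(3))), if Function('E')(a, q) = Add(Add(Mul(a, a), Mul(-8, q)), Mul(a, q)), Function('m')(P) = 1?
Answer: -224680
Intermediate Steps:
Function('E')(a, q) = Add(Pow(a, 2), Mul(-8, q), Mul(a, q)) (Function('E')(a, q) = Add(Add(Pow(a, 2), Mul(-8, q)), Mul(a, q)) = Add(Pow(a, 2), Mul(-8, q), Mul(a, q)))
Function('O')(o) = Add(4, o)
Mul(Mul(Function('E')(-14, -6), -137), Function('O')(Function('m')(3))) = Mul(Mul(Add(Pow(-14, 2), Mul(-8, -6), Mul(-14, -6)), -137), Add(4, 1)) = Mul(Mul(Add(196, 48, 84), -137), 5) = Mul(Mul(328, -137), 5) = Mul(-44936, 5) = -224680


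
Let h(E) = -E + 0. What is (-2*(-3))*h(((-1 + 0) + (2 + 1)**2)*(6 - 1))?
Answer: -240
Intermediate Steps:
h(E) = -E
(-2*(-3))*h(((-1 + 0) + (2 + 1)**2)*(6 - 1)) = (-2*(-3))*(-((-1 + 0) + (2 + 1)**2)*(6 - 1)) = 6*(-(-1 + 3**2)*5) = 6*(-(-1 + 9)*5) = 6*(-8*5) = 6*(-1*40) = 6*(-40) = -240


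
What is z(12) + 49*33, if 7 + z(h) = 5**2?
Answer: 1635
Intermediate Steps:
z(h) = 18 (z(h) = -7 + 5**2 = -7 + 25 = 18)
z(12) + 49*33 = 18 + 49*33 = 18 + 1617 = 1635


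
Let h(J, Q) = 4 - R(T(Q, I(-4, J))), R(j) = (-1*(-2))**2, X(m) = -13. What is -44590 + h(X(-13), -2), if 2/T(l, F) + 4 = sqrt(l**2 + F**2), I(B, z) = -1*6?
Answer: -44590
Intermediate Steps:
I(B, z) = -6
T(l, F) = 2/(-4 + sqrt(F**2 + l**2)) (T(l, F) = 2/(-4 + sqrt(l**2 + F**2)) = 2/(-4 + sqrt(F**2 + l**2)))
R(j) = 4 (R(j) = 2**2 = 4)
h(J, Q) = 0 (h(J, Q) = 4 - 1*4 = 4 - 4 = 0)
-44590 + h(X(-13), -2) = -44590 + 0 = -44590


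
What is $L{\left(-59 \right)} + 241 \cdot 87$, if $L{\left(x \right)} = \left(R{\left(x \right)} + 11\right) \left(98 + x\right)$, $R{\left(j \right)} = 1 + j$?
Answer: $19134$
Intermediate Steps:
$L{\left(x \right)} = \left(12 + x\right) \left(98 + x\right)$ ($L{\left(x \right)} = \left(\left(1 + x\right) + 11\right) \left(98 + x\right) = \left(12 + x\right) \left(98 + x\right)$)
$L{\left(-59 \right)} + 241 \cdot 87 = \left(1176 + \left(-59\right)^{2} + 110 \left(-59\right)\right) + 241 \cdot 87 = \left(1176 + 3481 - 6490\right) + 20967 = -1833 + 20967 = 19134$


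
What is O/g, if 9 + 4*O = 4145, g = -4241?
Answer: -1034/4241 ≈ -0.24381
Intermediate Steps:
O = 1034 (O = -9/4 + (1/4)*4145 = -9/4 + 4145/4 = 1034)
O/g = 1034/(-4241) = 1034*(-1/4241) = -1034/4241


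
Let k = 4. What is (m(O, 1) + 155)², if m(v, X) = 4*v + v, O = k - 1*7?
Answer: 19600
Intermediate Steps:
O = -3 (O = 4 - 1*7 = 4 - 7 = -3)
m(v, X) = 5*v
(m(O, 1) + 155)² = (5*(-3) + 155)² = (-15 + 155)² = 140² = 19600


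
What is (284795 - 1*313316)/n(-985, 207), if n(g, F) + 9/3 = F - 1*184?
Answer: -28521/20 ≈ -1426.1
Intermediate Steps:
n(g, F) = -187 + F (n(g, F) = -3 + (F - 1*184) = -3 + (F - 184) = -3 + (-184 + F) = -187 + F)
(284795 - 1*313316)/n(-985, 207) = (284795 - 1*313316)/(-187 + 207) = (284795 - 313316)/20 = -28521*1/20 = -28521/20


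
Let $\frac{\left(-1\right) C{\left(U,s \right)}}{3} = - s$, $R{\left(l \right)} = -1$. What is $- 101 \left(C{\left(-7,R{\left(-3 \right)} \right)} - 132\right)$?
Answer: $13635$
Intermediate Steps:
$C{\left(U,s \right)} = 3 s$ ($C{\left(U,s \right)} = - 3 \left(- s\right) = 3 s$)
$- 101 \left(C{\left(-7,R{\left(-3 \right)} \right)} - 132\right) = - 101 \left(3 \left(-1\right) - 132\right) = - 101 \left(-3 - 132\right) = \left(-101\right) \left(-135\right) = 13635$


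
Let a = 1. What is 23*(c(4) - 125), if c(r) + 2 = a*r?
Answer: -2829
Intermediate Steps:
c(r) = -2 + r (c(r) = -2 + 1*r = -2 + r)
23*(c(4) - 125) = 23*((-2 + 4) - 125) = 23*(2 - 125) = 23*(-123) = -2829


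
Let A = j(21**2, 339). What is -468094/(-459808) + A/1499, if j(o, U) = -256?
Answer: 291981029/344626096 ≈ 0.84724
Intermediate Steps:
A = -256
-468094/(-459808) + A/1499 = -468094/(-459808) - 256/1499 = -468094*(-1/459808) - 256*1/1499 = 234047/229904 - 256/1499 = 291981029/344626096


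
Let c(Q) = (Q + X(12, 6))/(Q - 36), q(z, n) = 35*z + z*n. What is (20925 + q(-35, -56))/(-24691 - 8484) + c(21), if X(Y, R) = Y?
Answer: -18929/6635 ≈ -2.8529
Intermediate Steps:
q(z, n) = 35*z + n*z
c(Q) = (12 + Q)/(-36 + Q) (c(Q) = (Q + 12)/(Q - 36) = (12 + Q)/(-36 + Q))
(20925 + q(-35, -56))/(-24691 - 8484) + c(21) = (20925 - 35*(35 - 56))/(-24691 - 8484) + (12 + 21)/(-36 + 21) = (20925 - 35*(-21))/(-33175) + 33/(-15) = (20925 + 735)*(-1/33175) - 1/15*33 = 21660*(-1/33175) - 11/5 = -4332/6635 - 11/5 = -18929/6635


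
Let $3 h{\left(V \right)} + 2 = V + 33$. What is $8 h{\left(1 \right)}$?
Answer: $\frac{256}{3} \approx 85.333$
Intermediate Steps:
$h{\left(V \right)} = \frac{31}{3} + \frac{V}{3}$ ($h{\left(V \right)} = - \frac{2}{3} + \frac{V + 33}{3} = - \frac{2}{3} + \frac{33 + V}{3} = - \frac{2}{3} + \left(11 + \frac{V}{3}\right) = \frac{31}{3} + \frac{V}{3}$)
$8 h{\left(1 \right)} = 8 \left(\frac{31}{3} + \frac{1}{3} \cdot 1\right) = 8 \left(\frac{31}{3} + \frac{1}{3}\right) = 8 \cdot \frac{32}{3} = \frac{256}{3}$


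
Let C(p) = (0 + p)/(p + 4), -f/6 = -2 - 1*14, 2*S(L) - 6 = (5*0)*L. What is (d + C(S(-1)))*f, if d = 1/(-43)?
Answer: 11712/301 ≈ 38.910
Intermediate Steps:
S(L) = 3 (S(L) = 3 + ((5*0)*L)/2 = 3 + (0*L)/2 = 3 + (1/2)*0 = 3 + 0 = 3)
f = 96 (f = -6*(-2 - 1*14) = -6*(-2 - 14) = -6*(-16) = 96)
d = -1/43 ≈ -0.023256
C(p) = p/(4 + p)
(d + C(S(-1)))*f = (-1/43 + 3/(4 + 3))*96 = (-1/43 + 3/7)*96 = (122/301)*96 = 11712/301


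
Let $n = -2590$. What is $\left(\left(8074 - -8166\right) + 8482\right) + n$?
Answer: $22132$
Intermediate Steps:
$\left(\left(8074 - -8166\right) + 8482\right) + n = \left(\left(8074 - -8166\right) + 8482\right) - 2590 = \left(\left(8074 + 8166\right) + 8482\right) - 2590 = \left(16240 + 8482\right) - 2590 = 24722 - 2590 = 22132$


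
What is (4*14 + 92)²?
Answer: 21904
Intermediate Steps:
(4*14 + 92)² = (56 + 92)² = 148² = 21904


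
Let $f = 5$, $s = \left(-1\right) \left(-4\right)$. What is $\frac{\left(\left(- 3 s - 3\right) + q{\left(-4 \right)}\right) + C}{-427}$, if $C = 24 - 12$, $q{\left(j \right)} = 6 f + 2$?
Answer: $- \frac{29}{427} \approx -0.067916$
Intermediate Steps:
$s = 4$
$q{\left(j \right)} = 32$ ($q{\left(j \right)} = 6 \cdot 5 + 2 = 30 + 2 = 32$)
$C = 12$ ($C = 24 - 12 = 12$)
$\frac{\left(\left(- 3 s - 3\right) + q{\left(-4 \right)}\right) + C}{-427} = \frac{\left(\left(\left(-3\right) 4 - 3\right) + 32\right) + 12}{-427} = \left(\left(\left(-12 - 3\right) + 32\right) + 12\right) \left(- \frac{1}{427}\right) = \left(\left(-15 + 32\right) + 12\right) \left(- \frac{1}{427}\right) = \left(17 + 12\right) \left(- \frac{1}{427}\right) = 29 \left(- \frac{1}{427}\right) = - \frac{29}{427}$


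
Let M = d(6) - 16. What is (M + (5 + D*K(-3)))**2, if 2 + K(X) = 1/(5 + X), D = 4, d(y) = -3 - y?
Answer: 676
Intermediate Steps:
K(X) = -2 + 1/(5 + X)
M = -25 (M = (-3 - 1*6) - 16 = (-3 - 6) - 16 = -9 - 16 = -25)
(M + (5 + D*K(-3)))**2 = (-25 + (5 + 4*((-9 - 2*(-3))/(5 - 3))))**2 = (-25 + (5 + 4*((-9 + 6)/2)))**2 = (-25 + (5 + 4*((1/2)*(-3))))**2 = (-25 + (5 + 4*(-3/2)))**2 = (-25 + (5 - 6))**2 = (-25 - 1)**2 = (-26)**2 = 676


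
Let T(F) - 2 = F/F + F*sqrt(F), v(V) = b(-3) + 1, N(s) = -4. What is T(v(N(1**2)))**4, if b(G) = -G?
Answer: 14641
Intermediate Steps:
v(V) = 4 (v(V) = -1*(-3) + 1 = 3 + 1 = 4)
T(F) = 3 + F**(3/2) (T(F) = 2 + (F/F + F*sqrt(F)) = 2 + (1 + F**(3/2)) = 3 + F**(3/2))
T(v(N(1**2)))**4 = (3 + 4**(3/2))**4 = (3 + 8)**4 = 11**4 = 14641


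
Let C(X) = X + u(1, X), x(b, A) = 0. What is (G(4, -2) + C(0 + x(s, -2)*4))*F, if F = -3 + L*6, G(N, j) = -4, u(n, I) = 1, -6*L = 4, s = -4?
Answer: 21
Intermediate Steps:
L = -⅔ (L = -⅙*4 = -⅔ ≈ -0.66667)
C(X) = 1 + X (C(X) = X + 1 = 1 + X)
F = -7 (F = -3 - ⅔*6 = -3 - 4 = -7)
(G(4, -2) + C(0 + x(s, -2)*4))*F = (-4 + (1 + (0 + 0*4)))*(-7) = (-4 + (1 + (0 + 0)))*(-7) = (-4 + (1 + 0))*(-7) = (-4 + 1)*(-7) = -3*(-7) = 21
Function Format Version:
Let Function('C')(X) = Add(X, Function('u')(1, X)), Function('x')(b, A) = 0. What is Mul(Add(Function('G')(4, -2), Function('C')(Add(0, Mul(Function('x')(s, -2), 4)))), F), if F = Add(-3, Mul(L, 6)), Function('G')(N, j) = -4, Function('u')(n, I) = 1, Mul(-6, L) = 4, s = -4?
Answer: 21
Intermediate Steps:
L = Rational(-2, 3) (L = Mul(Rational(-1, 6), 4) = Rational(-2, 3) ≈ -0.66667)
Function('C')(X) = Add(1, X) (Function('C')(X) = Add(X, 1) = Add(1, X))
F = -7 (F = Add(-3, Mul(Rational(-2, 3), 6)) = Add(-3, -4) = -7)
Mul(Add(Function('G')(4, -2), Function('C')(Add(0, Mul(Function('x')(s, -2), 4)))), F) = Mul(Add(-4, Add(1, Add(0, Mul(0, 4)))), -7) = Mul(Add(-4, Add(1, Add(0, 0))), -7) = Mul(Add(-4, Add(1, 0)), -7) = Mul(Add(-4, 1), -7) = Mul(-3, -7) = 21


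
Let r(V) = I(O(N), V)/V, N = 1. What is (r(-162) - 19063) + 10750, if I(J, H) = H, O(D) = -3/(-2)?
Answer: -8312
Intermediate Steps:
O(D) = 3/2 (O(D) = -3*(-½) = 3/2)
r(V) = 1 (r(V) = V/V = 1)
(r(-162) - 19063) + 10750 = (1 - 19063) + 10750 = -19062 + 10750 = -8312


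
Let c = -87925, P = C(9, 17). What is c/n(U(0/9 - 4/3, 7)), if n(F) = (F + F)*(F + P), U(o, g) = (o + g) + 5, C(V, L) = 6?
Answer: -31653/128 ≈ -247.29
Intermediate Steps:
P = 6
U(o, g) = 5 + g + o (U(o, g) = (g + o) + 5 = 5 + g + o)
n(F) = 2*F*(6 + F) (n(F) = (F + F)*(F + 6) = (2*F)*(6 + F) = 2*F*(6 + F))
c/n(U(0/9 - 4/3, 7)) = -87925*1/(2*(6 + (5 + 7 + (0/9 - 4/3)))*(5 + 7 + (0/9 - 4/3))) = -87925*1/(2*(6 + (5 + 7 + (0*(⅑) - 4*⅓)))*(5 + 7 + (0*(⅑) - 4*⅓))) = -87925*1/(2*(6 + (5 + 7 + (0 - 4/3)))*(5 + 7 + (0 - 4/3))) = -87925*1/(2*(6 + (5 + 7 - 4/3))*(5 + 7 - 4/3)) = -87925*3/(64*(6 + 32/3)) = -87925/(2*(32/3)*(50/3)) = -87925/3200/9 = -87925*9/3200 = -31653/128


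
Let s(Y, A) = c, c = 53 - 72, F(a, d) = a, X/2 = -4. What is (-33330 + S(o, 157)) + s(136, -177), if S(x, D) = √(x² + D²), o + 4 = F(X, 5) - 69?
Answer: -33349 + √31210 ≈ -33172.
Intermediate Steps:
X = -8 (X = 2*(-4) = -8)
c = -19
s(Y, A) = -19
o = -81 (o = -4 + (-8 - 69) = -4 - 77 = -81)
S(x, D) = √(D² + x²)
(-33330 + S(o, 157)) + s(136, -177) = (-33330 + √(157² + (-81)²)) - 19 = (-33330 + √(24649 + 6561)) - 19 = (-33330 + √31210) - 19 = -33349 + √31210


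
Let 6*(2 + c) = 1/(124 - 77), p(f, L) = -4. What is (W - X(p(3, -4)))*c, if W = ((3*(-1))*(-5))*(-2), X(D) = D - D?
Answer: 2815/47 ≈ 59.894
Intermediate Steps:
X(D) = 0
c = -563/282 (c = -2 + 1/(6*(124 - 77)) = -2 + (⅙)/47 = -2 + (⅙)*(1/47) = -2 + 1/282 = -563/282 ≈ -1.9965)
W = -30 (W = -3*(-5)*(-2) = 15*(-2) = -30)
(W - X(p(3, -4)))*c = (-30 - 1*0)*(-563/282) = (-30 + 0)*(-563/282) = -30*(-563/282) = 2815/47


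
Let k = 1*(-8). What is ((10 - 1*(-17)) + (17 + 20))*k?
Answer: -512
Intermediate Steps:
k = -8
((10 - 1*(-17)) + (17 + 20))*k = ((10 - 1*(-17)) + (17 + 20))*(-8) = ((10 + 17) + 37)*(-8) = (27 + 37)*(-8) = 64*(-8) = -512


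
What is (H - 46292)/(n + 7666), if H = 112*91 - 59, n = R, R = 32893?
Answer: -36159/40559 ≈ -0.89152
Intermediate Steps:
n = 32893
H = 10133 (H = 10192 - 59 = 10133)
(H - 46292)/(n + 7666) = (10133 - 46292)/(32893 + 7666) = -36159/40559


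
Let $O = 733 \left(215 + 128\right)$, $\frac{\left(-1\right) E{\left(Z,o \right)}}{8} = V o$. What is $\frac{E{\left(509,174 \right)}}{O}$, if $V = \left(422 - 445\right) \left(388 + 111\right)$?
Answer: $\frac{15975984}{251419} \approx 63.543$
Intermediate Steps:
$V = -11477$ ($V = \left(-23\right) 499 = -11477$)
$E{\left(Z,o \right)} = 91816 o$ ($E{\left(Z,o \right)} = - 8 \left(- 11477 o\right) = 91816 o$)
$O = 251419$ ($O = 733 \cdot 343 = 251419$)
$\frac{E{\left(509,174 \right)}}{O} = \frac{91816 \cdot 174}{251419} = 15975984 \cdot \frac{1}{251419} = \frac{15975984}{251419}$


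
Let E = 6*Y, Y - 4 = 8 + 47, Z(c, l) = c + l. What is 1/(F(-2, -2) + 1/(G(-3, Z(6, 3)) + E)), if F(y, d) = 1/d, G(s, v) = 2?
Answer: -356/177 ≈ -2.0113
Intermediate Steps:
Y = 59 (Y = 4 + (8 + 47) = 4 + 55 = 59)
E = 354 (E = 6*59 = 354)
1/(F(-2, -2) + 1/(G(-3, Z(6, 3)) + E)) = 1/(1/(-2) + 1/(2 + 354)) = 1/(-½ + 1/356) = 1/(-177/356) = -356/177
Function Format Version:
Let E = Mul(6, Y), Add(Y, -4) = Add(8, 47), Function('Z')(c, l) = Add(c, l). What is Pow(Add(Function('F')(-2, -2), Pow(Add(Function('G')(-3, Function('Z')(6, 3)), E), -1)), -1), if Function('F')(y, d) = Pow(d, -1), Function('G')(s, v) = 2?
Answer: Rational(-356, 177) ≈ -2.0113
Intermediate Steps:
Y = 59 (Y = Add(4, Add(8, 47)) = Add(4, 55) = 59)
E = 354 (E = Mul(6, 59) = 354)
Pow(Add(Function('F')(-2, -2), Pow(Add(Function('G')(-3, Function('Z')(6, 3)), E), -1)), -1) = Pow(Add(Pow(-2, -1), Pow(Add(2, 354), -1)), -1) = Pow(Add(Rational(-1, 2), Pow(356, -1)), -1) = Pow(Add(Rational(-1, 2), Rational(1, 356)), -1) = Pow(Rational(-177, 356), -1) = Rational(-356, 177)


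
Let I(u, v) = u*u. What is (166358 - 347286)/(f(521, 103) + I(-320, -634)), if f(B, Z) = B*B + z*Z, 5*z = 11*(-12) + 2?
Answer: -180928/371163 ≈ -0.48746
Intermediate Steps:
z = -26 (z = (11*(-12) + 2)/5 = (-132 + 2)/5 = (⅕)*(-130) = -26)
I(u, v) = u²
f(B, Z) = B² - 26*Z (f(B, Z) = B*B - 26*Z = B² - 26*Z)
(166358 - 347286)/(f(521, 103) + I(-320, -634)) = (166358 - 347286)/((521² - 26*103) + (-320)²) = -180928/((271441 - 2678) + 102400) = -180928/(268763 + 102400) = -180928/371163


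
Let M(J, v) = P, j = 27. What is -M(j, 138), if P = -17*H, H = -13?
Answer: -221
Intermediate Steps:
P = 221 (P = -17*(-13) = 221)
M(J, v) = 221
-M(j, 138) = -1*221 = -221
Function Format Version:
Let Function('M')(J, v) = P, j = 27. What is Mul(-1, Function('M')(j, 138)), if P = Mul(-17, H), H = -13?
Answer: -221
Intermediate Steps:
P = 221 (P = Mul(-17, -13) = 221)
Function('M')(J, v) = 221
Mul(-1, Function('M')(j, 138)) = Mul(-1, 221) = -221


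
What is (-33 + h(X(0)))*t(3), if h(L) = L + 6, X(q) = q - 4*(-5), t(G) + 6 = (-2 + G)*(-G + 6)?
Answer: 21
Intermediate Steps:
t(G) = -6 + (-2 + G)*(6 - G) (t(G) = -6 + (-2 + G)*(-G + 6) = -6 + (-2 + G)*(6 - G))
X(q) = 20 + q (X(q) = q + 20 = 20 + q)
h(L) = 6 + L
(-33 + h(X(0)))*t(3) = (-33 + (6 + (20 + 0)))*(-18 - 1*3**2 + 8*3) = (-33 + (6 + 20))*(-18 - 1*9 + 24) = (-33 + 26)*(-18 - 9 + 24) = -7*(-3) = 21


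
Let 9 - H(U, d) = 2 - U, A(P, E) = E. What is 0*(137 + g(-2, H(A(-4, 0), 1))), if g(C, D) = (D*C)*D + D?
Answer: 0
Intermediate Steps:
H(U, d) = 7 + U (H(U, d) = 9 - (2 - U) = 9 + (-2 + U) = 7 + U)
g(C, D) = D + C*D² (g(C, D) = (C*D)*D + D = C*D² + D = D + C*D²)
0*(137 + g(-2, H(A(-4, 0), 1))) = 0*(137 + (7 + 0)*(1 - 2*(7 + 0))) = 0*(137 + 7*(1 - 2*7)) = 0*(137 + 7*(1 - 14)) = 0*(137 + 7*(-13)) = 0*(137 - 91) = 0*46 = 0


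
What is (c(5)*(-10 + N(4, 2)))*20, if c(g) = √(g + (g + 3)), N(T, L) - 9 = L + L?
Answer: 60*√13 ≈ 216.33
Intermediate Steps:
N(T, L) = 9 + 2*L (N(T, L) = 9 + (L + L) = 9 + 2*L)
c(g) = √(3 + 2*g) (c(g) = √(g + (3 + g)) = √(3 + 2*g))
(c(5)*(-10 + N(4, 2)))*20 = (√(3 + 2*5)*(-10 + (9 + 2*2)))*20 = (√(3 + 10)*(-10 + (9 + 4)))*20 = (√13*(-10 + 13))*20 = (√13*3)*20 = (3*√13)*20 = 60*√13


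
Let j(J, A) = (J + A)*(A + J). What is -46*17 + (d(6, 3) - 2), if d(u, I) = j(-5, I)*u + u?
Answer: -754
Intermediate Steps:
j(J, A) = (A + J)² (j(J, A) = (A + J)*(A + J) = (A + J)²)
d(u, I) = u + u*(-5 + I)² (d(u, I) = (I - 5)²*u + u = (-5 + I)²*u + u = u*(-5 + I)² + u = u + u*(-5 + I)²)
-46*17 + (d(6, 3) - 2) = -46*17 + (6*(1 + (-5 + 3)²) - 2) = -782 + (6*(1 + (-2)²) - 2) = -782 + (6*(1 + 4) - 2) = -782 + (6*5 - 2) = -782 + (30 - 2) = -782 + 28 = -754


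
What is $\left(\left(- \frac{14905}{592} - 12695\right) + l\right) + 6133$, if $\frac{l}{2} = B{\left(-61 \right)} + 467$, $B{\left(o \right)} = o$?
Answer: $- \frac{3418905}{592} \approx -5775.2$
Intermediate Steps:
$l = 812$ ($l = 2 \left(-61 + 467\right) = 2 \cdot 406 = 812$)
$\left(\left(- \frac{14905}{592} - 12695\right) + l\right) + 6133 = \left(\left(- \frac{14905}{592} - 12695\right) + 812\right) + 6133 = \left(- \frac{7530345}{592} + 812\right) + 6133 = - \frac{7049641}{592} + 6133 = - \frac{3418905}{592}$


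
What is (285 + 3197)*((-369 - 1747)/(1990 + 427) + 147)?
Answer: 1229783206/2417 ≈ 5.0881e+5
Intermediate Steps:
(285 + 3197)*((-369 - 1747)/(1990 + 427) + 147) = 3482*(-2116/2417 + 147) = 3482*(353183/2417) = 1229783206/2417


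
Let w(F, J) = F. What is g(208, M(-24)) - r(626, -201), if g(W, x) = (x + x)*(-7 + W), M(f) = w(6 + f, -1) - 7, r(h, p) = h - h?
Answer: -10050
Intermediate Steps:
r(h, p) = 0
M(f) = -1 + f (M(f) = (6 + f) - 7 = -1 + f)
g(W, x) = 2*x*(-7 + W) (g(W, x) = (2*x)*(-7 + W) = 2*x*(-7 + W))
g(208, M(-24)) - r(626, -201) = 2*(-1 - 24)*(-7 + 208) - 1*0 = 2*(-25)*201 + 0 = -10050 + 0 = -10050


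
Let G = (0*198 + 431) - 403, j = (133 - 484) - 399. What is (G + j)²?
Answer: 521284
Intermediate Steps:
j = -750 (j = -351 - 399 = -750)
G = 28 (G = (0 + 431) - 403 = 431 - 403 = 28)
(G + j)² = (28 - 750)² = (-722)² = 521284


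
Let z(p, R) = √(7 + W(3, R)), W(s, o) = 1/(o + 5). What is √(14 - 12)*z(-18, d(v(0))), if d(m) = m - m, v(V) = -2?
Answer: 6*√10/5 ≈ 3.7947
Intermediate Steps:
W(s, o) = 1/(5 + o)
d(m) = 0
z(p, R) = √(7 + 1/(5 + R))
√(14 - 12)*z(-18, d(v(0))) = √(14 - 12)*√((36 + 7*0)/(5 + 0)) = √2*√((36 + 0)/5) = √2*√((⅕)*36) = √2*√(36/5) = √2*(6*√5/5) = 6*√10/5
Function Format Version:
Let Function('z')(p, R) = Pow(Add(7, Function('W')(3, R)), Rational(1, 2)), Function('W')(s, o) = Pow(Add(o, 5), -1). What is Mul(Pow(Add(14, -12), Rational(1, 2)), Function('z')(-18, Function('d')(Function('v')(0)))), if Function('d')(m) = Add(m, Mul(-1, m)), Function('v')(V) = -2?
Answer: Mul(Rational(6, 5), Pow(10, Rational(1, 2))) ≈ 3.7947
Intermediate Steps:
Function('W')(s, o) = Pow(Add(5, o), -1)
Function('d')(m) = 0
Function('z')(p, R) = Pow(Add(7, Pow(Add(5, R), -1)), Rational(1, 2))
Mul(Pow(Add(14, -12), Rational(1, 2)), Function('z')(-18, Function('d')(Function('v')(0)))) = Mul(Pow(Add(14, -12), Rational(1, 2)), Pow(Mul(Pow(Add(5, 0), -1), Add(36, Mul(7, 0))), Rational(1, 2))) = Mul(Pow(2, Rational(1, 2)), Pow(Mul(Pow(5, -1), Add(36, 0)), Rational(1, 2))) = Mul(Pow(2, Rational(1, 2)), Pow(Mul(Rational(1, 5), 36), Rational(1, 2))) = Mul(Pow(2, Rational(1, 2)), Pow(Rational(36, 5), Rational(1, 2))) = Mul(Pow(2, Rational(1, 2)), Mul(Rational(6, 5), Pow(5, Rational(1, 2)))) = Mul(Rational(6, 5), Pow(10, Rational(1, 2)))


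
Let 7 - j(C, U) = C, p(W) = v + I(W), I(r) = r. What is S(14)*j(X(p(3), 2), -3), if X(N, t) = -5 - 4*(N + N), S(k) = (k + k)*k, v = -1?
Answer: 10976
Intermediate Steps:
S(k) = 2*k² (S(k) = (2*k)*k = 2*k²)
p(W) = -1 + W
X(N, t) = -5 - 8*N
j(C, U) = 7 - C
S(14)*j(X(p(3), 2), -3) = (2*14²)*(7 - (-5 - 8*(-1 + 3))) = (2*196)*(7 - (-5 - 8*2)) = 392*(7 - (-5 - 16)) = 392*(7 - 1*(-21)) = 392*(7 + 21) = 392*28 = 10976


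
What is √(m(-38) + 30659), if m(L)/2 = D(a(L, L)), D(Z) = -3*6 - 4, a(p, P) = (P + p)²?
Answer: √30615 ≈ 174.97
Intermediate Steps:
D(Z) = -22 (D(Z) = -18 - 4 = -22)
m(L) = -44 (m(L) = 2*(-22) = -44)
√(m(-38) + 30659) = √(-44 + 30659) = √30615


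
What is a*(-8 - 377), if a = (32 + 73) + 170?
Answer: -105875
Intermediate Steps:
a = 275 (a = 105 + 170 = 275)
a*(-8 - 377) = 275*(-8 - 377) = 275*(-385) = -105875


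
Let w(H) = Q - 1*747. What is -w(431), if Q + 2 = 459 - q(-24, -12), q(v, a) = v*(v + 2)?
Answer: 818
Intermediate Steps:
q(v, a) = v*(2 + v)
Q = -71 (Q = -2 + (459 - (-24)*(2 - 24)) = -2 + (459 - (-24)*(-22)) = -2 + (459 - 1*528) = -2 + (459 - 528) = -2 - 69 = -71)
w(H) = -818 (w(H) = -71 - 1*747 = -71 - 747 = -818)
-w(431) = -1*(-818) = 818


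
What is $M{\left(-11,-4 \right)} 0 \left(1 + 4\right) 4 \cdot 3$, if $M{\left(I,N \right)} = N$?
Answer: $0$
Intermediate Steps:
$M{\left(-11,-4 \right)} 0 \left(1 + 4\right) 4 \cdot 3 = - 4 \cdot 0 \left(1 + 4\right) 4 \cdot 3 = - 4 \cdot 0 \cdot 5 \cdot 4 \cdot 3 = - 4 \cdot 0 \cdot 4 \cdot 3 = - 4 \cdot 0 \cdot 3 = \left(-4\right) 0 = 0$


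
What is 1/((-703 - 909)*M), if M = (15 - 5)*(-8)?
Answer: 1/128960 ≈ 7.7543e-6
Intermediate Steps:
M = -80 (M = 10*(-8) = -80)
1/((-703 - 909)*M) = 1/(-703 - 909*(-80)) = -1/80/(-1612) = -1/1612*(-1/80) = 1/128960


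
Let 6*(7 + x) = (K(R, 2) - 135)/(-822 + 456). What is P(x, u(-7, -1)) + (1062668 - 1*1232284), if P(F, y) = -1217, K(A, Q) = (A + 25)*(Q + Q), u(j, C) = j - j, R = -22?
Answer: -170833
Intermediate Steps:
u(j, C) = 0
K(A, Q) = 2*Q*(25 + A) (K(A, Q) = (25 + A)*(2*Q) = 2*Q*(25 + A))
x = -5083/732 (x = -7 + ((2*2*(25 - 22) - 135)/(-822 + 456))/6 = -7 + ((2*2*3 - 135)/(-366))/6 = -7 + ((12 - 135)*(-1/366))/6 = -7 + (-123*(-1/366))/6 = -7 + (⅙)*(41/122) = -7 + 41/732 = -5083/732 ≈ -6.9440)
P(x, u(-7, -1)) + (1062668 - 1*1232284) = -1217 + (1062668 - 1*1232284) = -1217 + (1062668 - 1232284) = -1217 - 169616 = -170833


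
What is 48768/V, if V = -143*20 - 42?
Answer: -24384/1451 ≈ -16.805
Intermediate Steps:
V = -2902 (V = -2860 - 42 = -2902)
48768/V = 48768/(-2902) = 48768*(-1/2902) = -24384/1451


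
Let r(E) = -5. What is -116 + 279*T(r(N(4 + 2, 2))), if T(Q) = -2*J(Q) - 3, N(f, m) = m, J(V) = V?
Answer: 1837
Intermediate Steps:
T(Q) = -3 - 2*Q (T(Q) = -2*Q - 3 = -3 - 2*Q)
-116 + 279*T(r(N(4 + 2, 2))) = -116 + 279*(-3 - 2*(-5)) = -116 + 279*(-3 + 10) = -116 + 279*7 = -116 + 1953 = 1837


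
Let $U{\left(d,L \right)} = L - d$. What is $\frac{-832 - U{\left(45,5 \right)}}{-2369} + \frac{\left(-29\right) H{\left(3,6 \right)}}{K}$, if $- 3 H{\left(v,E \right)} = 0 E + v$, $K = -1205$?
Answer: $\frac{885659}{2854645} \approx 0.31025$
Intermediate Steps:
$H{\left(v,E \right)} = - \frac{v}{3}$ ($H{\left(v,E \right)} = - \frac{0 E + v}{3} = - \frac{0 + v}{3} = - \frac{v}{3}$)
$\frac{-832 - U{\left(45,5 \right)}}{-2369} + \frac{\left(-29\right) H{\left(3,6 \right)}}{K} = \frac{-832 - \left(5 - 45\right)}{-2369} + \frac{\left(-29\right) \left(\left(- \frac{1}{3}\right) 3\right)}{-1205} = \left(-832 - \left(5 - 45\right)\right) \left(- \frac{1}{2369}\right) + \left(-29\right) \left(-1\right) \left(- \frac{1}{1205}\right) = \left(-832 - -40\right) \left(- \frac{1}{2369}\right) + 29 \left(- \frac{1}{1205}\right) = \left(-832 + 40\right) \left(- \frac{1}{2369}\right) - \frac{29}{1205} = \left(-792\right) \left(- \frac{1}{2369}\right) - \frac{29}{1205} = \frac{792}{2369} - \frac{29}{1205} = \frac{885659}{2854645}$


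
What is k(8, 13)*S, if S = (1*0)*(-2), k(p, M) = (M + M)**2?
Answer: 0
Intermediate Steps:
k(p, M) = 4*M**2 (k(p, M) = (2*M)**2 = 4*M**2)
S = 0 (S = 0*(-2) = 0)
k(8, 13)*S = (4*13**2)*0 = (4*169)*0 = 676*0 = 0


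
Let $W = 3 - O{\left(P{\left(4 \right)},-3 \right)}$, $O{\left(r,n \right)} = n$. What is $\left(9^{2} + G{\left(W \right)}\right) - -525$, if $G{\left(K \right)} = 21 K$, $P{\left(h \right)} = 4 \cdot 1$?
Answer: $732$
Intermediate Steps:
$P{\left(h \right)} = 4$
$W = 6$ ($W = 3 - -3 = 3 + 3 = 6$)
$\left(9^{2} + G{\left(W \right)}\right) - -525 = \left(9^{2} + 21 \cdot 6\right) - -525 = \left(81 + 126\right) + 525 = 207 + 525 = 732$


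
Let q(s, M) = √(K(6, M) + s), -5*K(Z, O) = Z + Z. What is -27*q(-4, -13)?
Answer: -108*I*√10/5 ≈ -68.305*I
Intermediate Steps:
K(Z, O) = -2*Z/5 (K(Z, O) = -(Z + Z)/5 = -2*Z/5)
q(s, M) = √(-12/5 + s) (q(s, M) = √(-⅖*6 + s) = √(-12/5 + s))
-27*q(-4, -13) = -27*√(-60 + 25*(-4))/5 = -27*√(-60 - 100)/5 = -27*√(-160)/5 = -27*4*I*√10/5 = -108*I*√10/5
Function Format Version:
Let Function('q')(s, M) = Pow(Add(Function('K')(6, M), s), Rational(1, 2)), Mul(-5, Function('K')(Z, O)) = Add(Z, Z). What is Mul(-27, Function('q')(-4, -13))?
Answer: Mul(Rational(-108, 5), I, Pow(10, Rational(1, 2))) ≈ Mul(-68.305, I)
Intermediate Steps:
Function('K')(Z, O) = Mul(Rational(-2, 5), Z) (Function('K')(Z, O) = Mul(Rational(-1, 5), Add(Z, Z)) = Mul(Rational(-1, 5), Mul(2, Z)) = Mul(Rational(-2, 5), Z))
Function('q')(s, M) = Pow(Add(Rational(-12, 5), s), Rational(1, 2)) (Function('q')(s, M) = Pow(Add(Mul(Rational(-2, 5), 6), s), Rational(1, 2)) = Pow(Add(Rational(-12, 5), s), Rational(1, 2)))
Mul(-27, Function('q')(-4, -13)) = Mul(-27, Mul(Rational(1, 5), Pow(Add(-60, Mul(25, -4)), Rational(1, 2)))) = Mul(-27, Mul(Rational(1, 5), Pow(Add(-60, -100), Rational(1, 2)))) = Mul(-27, Mul(Rational(1, 5), Pow(-160, Rational(1, 2)))) = Mul(-27, Mul(Rational(1, 5), Mul(4, I, Pow(10, Rational(1, 2))))) = Mul(-27, Mul(Rational(4, 5), I, Pow(10, Rational(1, 2)))) = Mul(Rational(-108, 5), I, Pow(10, Rational(1, 2)))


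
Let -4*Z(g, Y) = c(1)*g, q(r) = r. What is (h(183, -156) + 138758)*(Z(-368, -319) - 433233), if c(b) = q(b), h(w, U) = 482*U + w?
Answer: -27612305609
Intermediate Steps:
h(w, U) = w + 482*U
c(b) = b
Z(g, Y) = -g/4
(h(183, -156) + 138758)*(Z(-368, -319) - 433233) = ((183 + 482*(-156)) + 138758)*(-¼*(-368) - 433233) = ((183 - 75192) + 138758)*(92 - 433233) = (-75009 + 138758)*(-433141) = 63749*(-433141) = -27612305609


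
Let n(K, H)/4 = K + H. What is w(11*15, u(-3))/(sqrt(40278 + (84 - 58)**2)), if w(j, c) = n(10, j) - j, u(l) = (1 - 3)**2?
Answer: 535*sqrt(40954)/40954 ≈ 2.6437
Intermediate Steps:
u(l) = 4 (u(l) = (-2)**2 = 4)
n(K, H) = 4*H + 4*K (n(K, H) = 4*(K + H) = 4*(H + K) = 4*H + 4*K)
w(j, c) = 40 + 3*j (w(j, c) = (4*j + 4*10) - j = (4*j + 40) - j = (40 + 4*j) - j = 40 + 3*j)
w(11*15, u(-3))/(sqrt(40278 + (84 - 58)**2)) = (40 + 3*(11*15))/(sqrt(40278 + (84 - 58)**2)) = (40 + 3*165)/(sqrt(40278 + 26**2)) = (40 + 495)/(sqrt(40278 + 676)) = 535/(sqrt(40954)) = 535*(sqrt(40954)/40954) = 535*sqrt(40954)/40954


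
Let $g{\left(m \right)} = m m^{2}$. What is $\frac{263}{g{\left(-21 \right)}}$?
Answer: $- \frac{263}{9261} \approx -0.028399$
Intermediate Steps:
$g{\left(m \right)} = m^{3}$
$\frac{263}{g{\left(-21 \right)}} = \frac{263}{\left(-21\right)^{3}} = \frac{263}{-9261} = 263 \left(- \frac{1}{9261}\right) = - \frac{263}{9261}$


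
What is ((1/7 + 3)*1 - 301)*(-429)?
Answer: 894465/7 ≈ 1.2778e+5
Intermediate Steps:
((1/7 + 3)*1 - 301)*(-429) = ((⅐ + 3)*1 - 301)*(-429) = ((22/7)*1 - 301)*(-429) = (22/7 - 301)*(-429) = -2085/7*(-429) = 894465/7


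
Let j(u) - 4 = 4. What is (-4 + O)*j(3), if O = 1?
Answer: -24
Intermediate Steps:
j(u) = 8 (j(u) = 4 + 4 = 8)
(-4 + O)*j(3) = (-4 + 1)*8 = -3*8 = -24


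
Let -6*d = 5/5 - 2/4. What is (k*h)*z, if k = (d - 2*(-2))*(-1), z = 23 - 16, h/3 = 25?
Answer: -8225/4 ≈ -2056.3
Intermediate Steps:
h = 75 (h = 3*25 = 75)
z = 7
d = -1/12 (d = -(5/5 - 2/4)/6 = -(5*(⅕) - 2*¼)/6 = -(1 - ½)/6 = -⅙*½ = -1/12 ≈ -0.083333)
k = -47/12 (k = (-1/12 - 2*(-2))*(-1) = (-1/12 + 4)*(-1) = (47/12)*(-1) = -47/12 ≈ -3.9167)
(k*h)*z = -47/12*75*7 = -1175/4*7 = -8225/4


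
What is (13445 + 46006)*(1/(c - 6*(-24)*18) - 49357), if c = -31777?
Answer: -85638217018746/29185 ≈ -2.9343e+9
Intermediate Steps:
(13445 + 46006)*(1/(c - 6*(-24)*18) - 49357) = (13445 + 46006)*(1/(-31777 - 6*(-24)*18) - 49357) = 59451*(1/(-31777 + 144*18) - 49357) = 59451*(1/(-31777 + 2592) - 49357) = 59451*(1/(-29185) - 49357) = 59451*(-1/29185 - 49357) = 59451*(-1440484046/29185) = -85638217018746/29185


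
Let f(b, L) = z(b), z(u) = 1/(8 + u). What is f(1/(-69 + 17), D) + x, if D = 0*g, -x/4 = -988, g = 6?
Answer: 1640132/415 ≈ 3952.1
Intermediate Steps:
x = 3952 (x = -4*(-988) = 3952)
D = 0 (D = 0*6 = 0)
f(b, L) = 1/(8 + b)
f(1/(-69 + 17), D) + x = 1/(8 + 1/(-69 + 17)) + 3952 = 1/(8 + 1/(-52)) + 3952 = 1/(8 - 1/52) + 3952 = 1/(415/52) + 3952 = 52/415 + 3952 = 1640132/415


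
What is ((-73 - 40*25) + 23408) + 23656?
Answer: 45991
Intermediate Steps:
((-73 - 40*25) + 23408) + 23656 = ((-73 - 1000) + 23408) + 23656 = (-1073 + 23408) + 23656 = 22335 + 23656 = 45991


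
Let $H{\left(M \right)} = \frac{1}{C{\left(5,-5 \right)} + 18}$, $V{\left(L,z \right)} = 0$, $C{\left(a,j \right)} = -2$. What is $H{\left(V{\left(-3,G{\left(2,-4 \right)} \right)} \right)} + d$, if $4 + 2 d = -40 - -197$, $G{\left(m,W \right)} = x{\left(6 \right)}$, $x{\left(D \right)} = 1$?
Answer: $\frac{1225}{16} \approx 76.563$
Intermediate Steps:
$G{\left(m,W \right)} = 1$
$H{\left(M \right)} = \frac{1}{16}$ ($H{\left(M \right)} = \frac{1}{-2 + 18} = \frac{1}{16}$)
$d = \frac{153}{2}$ ($d = -2 + \frac{-40 - -197}{2} = -2 + \frac{-40 + 197}{2} = -2 + \frac{1}{2} \cdot 157 = -2 + \frac{157}{2} = \frac{153}{2} \approx 76.5$)
$H{\left(V{\left(-3,G{\left(2,-4 \right)} \right)} \right)} + d = \frac{1}{16} + \frac{153}{2} = \frac{1225}{16}$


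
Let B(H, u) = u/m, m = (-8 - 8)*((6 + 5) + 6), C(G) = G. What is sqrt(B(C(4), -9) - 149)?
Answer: I*sqrt(688823)/68 ≈ 12.205*I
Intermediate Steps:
m = -272 (m = -16*(11 + 6) = -16*17 = -272)
B(H, u) = -u/272 (B(H, u) = u/(-272) = u*(-1/272) = -u/272)
sqrt(B(C(4), -9) - 149) = sqrt(-1/272*(-9) - 149) = sqrt(9/272 - 149) = sqrt(-40519/272) = I*sqrt(688823)/68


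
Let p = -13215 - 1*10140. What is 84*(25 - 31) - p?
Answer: 22851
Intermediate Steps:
p = -23355 (p = -13215 - 10140 = -23355)
84*(25 - 31) - p = 84*(25 - 31) - 1*(-23355) = 84*(-6) + 23355 = -504 + 23355 = 22851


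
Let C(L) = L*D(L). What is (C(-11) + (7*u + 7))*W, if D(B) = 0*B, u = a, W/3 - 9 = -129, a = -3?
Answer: 5040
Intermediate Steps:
W = -360 (W = 27 + 3*(-129) = 27 - 387 = -360)
u = -3
D(B) = 0
C(L) = 0 (C(L) = L*0 = 0)
(C(-11) + (7*u + 7))*W = (0 + (7*(-3) + 7))*(-360) = (0 + (-21 + 7))*(-360) = (0 - 14)*(-360) = -14*(-360) = 5040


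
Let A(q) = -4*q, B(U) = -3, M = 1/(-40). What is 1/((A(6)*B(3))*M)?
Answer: -5/9 ≈ -0.55556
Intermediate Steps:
M = -1/40 ≈ -0.025000
1/((A(6)*B(3))*M) = 1/((-4*6*(-3))*(-1/40)) = 1/(-24*(-3)*(-1/40)) = 1/(72*(-1/40)) = 1/(-9/5) = -5/9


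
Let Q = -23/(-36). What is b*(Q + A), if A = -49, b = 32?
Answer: -13928/9 ≈ -1547.6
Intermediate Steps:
Q = 23/36 (Q = -23*(-1/36) = 23/36 ≈ 0.63889)
b*(Q + A) = 32*(23/36 - 49) = 32*(-1741/36) = -13928/9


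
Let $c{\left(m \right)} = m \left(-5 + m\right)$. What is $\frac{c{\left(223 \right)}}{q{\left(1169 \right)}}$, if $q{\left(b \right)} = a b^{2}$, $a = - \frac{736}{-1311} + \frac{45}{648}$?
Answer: $\frac{66503952}{1179342143} \approx 0.056391$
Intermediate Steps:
$a = \frac{863}{1368}$ ($a = \left(-736\right) \left(- \frac{1}{1311}\right) + 45 \cdot \frac{1}{648} = \frac{32}{57} + \frac{5}{72} = \frac{863}{1368} \approx 0.63085$)
$q{\left(b \right)} = \frac{863 b^{2}}{1368}$
$\frac{c{\left(223 \right)}}{q{\left(1169 \right)}} = \frac{223 \left(-5 + 223\right)}{\frac{863}{1368} \cdot 1169^{2}} = \frac{223 \cdot 218}{\frac{863}{1368} \cdot 1366561} = \frac{48614}{\frac{1179342143}{1368}} = 48614 \cdot \frac{1368}{1179342143} = \frac{66503952}{1179342143}$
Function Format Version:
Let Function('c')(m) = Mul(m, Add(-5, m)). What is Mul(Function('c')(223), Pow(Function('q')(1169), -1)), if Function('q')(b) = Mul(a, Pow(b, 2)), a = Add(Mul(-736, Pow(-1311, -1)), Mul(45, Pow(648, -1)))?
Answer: Rational(66503952, 1179342143) ≈ 0.056391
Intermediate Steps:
a = Rational(863, 1368) (a = Add(Mul(-736, Rational(-1, 1311)), Mul(45, Rational(1, 648))) = Add(Rational(32, 57), Rational(5, 72)) = Rational(863, 1368) ≈ 0.63085)
Function('q')(b) = Mul(Rational(863, 1368), Pow(b, 2))
Mul(Function('c')(223), Pow(Function('q')(1169), -1)) = Mul(Mul(223, Add(-5, 223)), Pow(Mul(Rational(863, 1368), Pow(1169, 2)), -1)) = Mul(Mul(223, 218), Pow(Mul(Rational(863, 1368), 1366561), -1)) = Mul(48614, Pow(Rational(1179342143, 1368), -1)) = Mul(48614, Rational(1368, 1179342143)) = Rational(66503952, 1179342143)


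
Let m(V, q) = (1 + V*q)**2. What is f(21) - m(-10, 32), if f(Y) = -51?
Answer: -101812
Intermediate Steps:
f(21) - m(-10, 32) = -51 - (1 - 10*32)**2 = -51 - (1 - 320)**2 = -51 - 1*(-319)**2 = -51 - 1*101761 = -51 - 101761 = -101812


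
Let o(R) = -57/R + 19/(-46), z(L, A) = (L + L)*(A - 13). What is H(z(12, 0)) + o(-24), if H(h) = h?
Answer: -57047/184 ≈ -310.04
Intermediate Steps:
z(L, A) = 2*L*(-13 + A) (z(L, A) = (2*L)*(-13 + A) = 2*L*(-13 + A))
o(R) = -19/46 - 57/R (o(R) = -57/R + 19*(-1/46) = -57/R - 19/46 = -19/46 - 57/R)
H(z(12, 0)) + o(-24) = 2*12*(-13 + 0) + (-19/46 - 57/(-24)) = 2*12*(-13) + (-19/46 - 57*(-1/24)) = -312 + (-19/46 + 19/8) = -312 + 361/184 = -57047/184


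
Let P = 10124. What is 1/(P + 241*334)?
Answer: 1/90618 ≈ 1.1035e-5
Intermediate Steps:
1/(P + 241*334) = 1/(10124 + 241*334) = 1/(10124 + 80494) = 1/90618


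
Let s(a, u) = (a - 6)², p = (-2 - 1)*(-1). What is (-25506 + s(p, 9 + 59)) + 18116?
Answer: -7381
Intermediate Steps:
p = 3 (p = -3*(-1) = 3)
s(a, u) = (-6 + a)²
(-25506 + s(p, 9 + 59)) + 18116 = (-25506 + (-6 + 3)²) + 18116 = (-25506 + (-3)²) + 18116 = (-25506 + 9) + 18116 = -25497 + 18116 = -7381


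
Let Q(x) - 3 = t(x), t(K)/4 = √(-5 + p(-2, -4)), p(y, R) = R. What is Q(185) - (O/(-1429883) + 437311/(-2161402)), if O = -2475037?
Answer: 239337345823/162660630314 + 12*I ≈ 1.4714 + 12.0*I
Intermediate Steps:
t(K) = 12*I (t(K) = 4*√(-5 - 4) = 4*√(-9) = 4*(3*I) = 12*I)
Q(x) = 3 + 12*I
Q(185) - (O/(-1429883) + 437311/(-2161402)) = (3 + 12*I) - (-2475037/(-1429883) + 437311/(-2161402)) = (3 + 12*I) - (-2475037*(-1/1429883) + 437311*(-1/2161402)) = (3 + 12*I) - (2475037/1429883 - 437311/2161402) = (3 + 12*I) - 1*248644545119/162660630314 = (3 + 12*I) - 248644545119/162660630314 = 239337345823/162660630314 + 12*I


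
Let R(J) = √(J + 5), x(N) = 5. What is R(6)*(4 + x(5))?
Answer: 9*√11 ≈ 29.850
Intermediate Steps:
R(J) = √(5 + J)
R(6)*(4 + x(5)) = √(5 + 6)*(4 + 5) = √11*9 = 9*√11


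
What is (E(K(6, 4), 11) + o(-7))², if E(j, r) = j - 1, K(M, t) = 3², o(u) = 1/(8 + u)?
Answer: 81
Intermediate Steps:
K(M, t) = 9
E(j, r) = -1 + j
(E(K(6, 4), 11) + o(-7))² = ((-1 + 9) + 1/(8 - 7))² = (8 + 1/1)² = (8 + 1)² = 9² = 81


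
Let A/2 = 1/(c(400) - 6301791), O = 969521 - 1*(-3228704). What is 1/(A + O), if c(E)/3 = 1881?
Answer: 3148074/13216322968649 ≈ 2.3820e-7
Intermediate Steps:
c(E) = 5643 (c(E) = 3*1881 = 5643)
O = 4198225 (O = 969521 + 3228704 = 4198225)
A = -1/3148074 (A = 2/(5643 - 6301791) = 2/(-6296148) = 2*(-1/6296148) = -1/3148074 ≈ -3.1765e-7)
1/(A + O) = 1/(-1/3148074 + 4198225) = 1/(13216322968649/3148074) = 3148074/13216322968649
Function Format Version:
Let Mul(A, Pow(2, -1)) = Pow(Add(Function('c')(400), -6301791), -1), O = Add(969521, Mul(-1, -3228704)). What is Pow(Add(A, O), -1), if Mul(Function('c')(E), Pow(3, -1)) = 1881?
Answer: Rational(3148074, 13216322968649) ≈ 2.3820e-7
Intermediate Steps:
Function('c')(E) = 5643 (Function('c')(E) = Mul(3, 1881) = 5643)
O = 4198225 (O = Add(969521, 3228704) = 4198225)
A = Rational(-1, 3148074) (A = Mul(2, Pow(Add(5643, -6301791), -1)) = Mul(2, Pow(-6296148, -1)) = Mul(2, Rational(-1, 6296148)) = Rational(-1, 3148074) ≈ -3.1765e-7)
Pow(Add(A, O), -1) = Pow(Add(Rational(-1, 3148074), 4198225), -1) = Pow(Rational(13216322968649, 3148074), -1) = Rational(3148074, 13216322968649)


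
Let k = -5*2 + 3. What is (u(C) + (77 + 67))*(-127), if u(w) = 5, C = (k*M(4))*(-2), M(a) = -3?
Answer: -18923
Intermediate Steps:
k = -7 (k = -10 + 3 = -7)
C = -42 (C = -7*(-3)*(-2) = 21*(-2) = -42)
(u(C) + (77 + 67))*(-127) = (5 + (77 + 67))*(-127) = (5 + 144)*(-127) = 149*(-127) = -18923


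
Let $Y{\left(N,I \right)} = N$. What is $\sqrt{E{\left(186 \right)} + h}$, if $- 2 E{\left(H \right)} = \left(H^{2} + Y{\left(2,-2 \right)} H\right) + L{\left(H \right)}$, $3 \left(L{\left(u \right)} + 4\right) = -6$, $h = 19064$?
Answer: $\sqrt{1583} \approx 39.787$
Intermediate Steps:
$L{\left(u \right)} = -6$ ($L{\left(u \right)} = -4 + \frac{1}{3} \left(-6\right) = -4 - 2 = -6$)
$E{\left(H \right)} = 3 - H - \frac{H^{2}}{2}$ ($E{\left(H \right)} = - \frac{\left(H^{2} + 2 H\right) - 6}{2} = - \frac{-6 + H^{2} + 2 H}{2} = 3 - H - \frac{H^{2}}{2}$)
$\sqrt{E{\left(186 \right)} + h} = \sqrt{\left(3 - 186 - \frac{186^{2}}{2}\right) + 19064} = \sqrt{\left(3 - 186 - 17298\right) + 19064} = \sqrt{-17481 + 19064} = \sqrt{1583}$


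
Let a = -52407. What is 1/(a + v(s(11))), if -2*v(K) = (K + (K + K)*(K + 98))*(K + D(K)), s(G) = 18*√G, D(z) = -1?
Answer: -4937/1445865118 + 6931*√11/13012786062 ≈ -1.6480e-6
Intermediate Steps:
v(K) = -(-1 + K)*(K + 2*K*(98 + K))/2 (v(K) = -(K + (K + K)*(K + 98))*(K - 1)/2 = -(K + (2*K)*(98 + K))*(-1 + K)/2 = -(K + 2*K*(98 + K))*(-1 + K)/2 = -(-1 + K)*(K + 2*K*(98 + K))/2)
1/(a + v(s(11))) = 1/(-52407 + (18*√11)*(197 - 3510*√11 - 2*(18*√11)²)/2) = 1/(-52407 + (18*√11)*(197 - 3510*√11 - 2*3564)/2) = 1/(-52407 + (18*√11)*(197 - 3510*√11 - 7128)/2) = 1/(-52407 + (18*√11)*(-6931 - 3510*√11)/2) = 1/(-52407 + 9*√11*(-6931 - 3510*√11))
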